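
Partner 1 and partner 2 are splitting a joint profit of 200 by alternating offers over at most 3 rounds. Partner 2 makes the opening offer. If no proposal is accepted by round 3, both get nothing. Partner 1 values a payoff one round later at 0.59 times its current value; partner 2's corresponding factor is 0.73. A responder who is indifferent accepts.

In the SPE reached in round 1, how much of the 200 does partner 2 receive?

Solve by backward induction from round 3.
Round 3 (partner 2 proposes): partner 1 will accept anything ≥ 0, so partner 2 offers 0 and keeps 200.
Round 2 (partner 1 proposes): partner 2 can get 200 next round, worth 0.73 × 200 = 146 now. Partner 1 offers 146 and keeps 200 − 146 = 54.
Round 1 (partner 2 proposes): partner 1 can get 54 next round, worth 0.59 × 54 = 31.86 now; partner 2 offers that and keeps 168.14.

168.14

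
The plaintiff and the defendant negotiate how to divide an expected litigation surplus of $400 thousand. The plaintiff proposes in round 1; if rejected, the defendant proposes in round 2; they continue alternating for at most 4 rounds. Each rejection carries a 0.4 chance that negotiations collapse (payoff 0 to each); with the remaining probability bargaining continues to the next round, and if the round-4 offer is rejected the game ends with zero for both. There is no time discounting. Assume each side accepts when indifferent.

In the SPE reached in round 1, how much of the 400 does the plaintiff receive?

217.6

By backward induction:
Round 4 (the defendant proposes): rejection yields 0 for the plaintiff; the defendant offers 0 and keeps 400.
Round 3 (the plaintiff proposes): rejecting gives the defendant an expected 0.6 × 400 = 240, so the plaintiff offers 240, keeping 160.
Round 2 (the defendant proposes): rejecting gives the plaintiff an expected 0.6 × 160 = 96, so the defendant offers 96, keeping 304.
Round 1 (the plaintiff proposes): rejecting gives the defendant an expected 0.6 × 304 = 182.4. The plaintiff offers 182.4 and keeps 400 − 182.4 = 217.6.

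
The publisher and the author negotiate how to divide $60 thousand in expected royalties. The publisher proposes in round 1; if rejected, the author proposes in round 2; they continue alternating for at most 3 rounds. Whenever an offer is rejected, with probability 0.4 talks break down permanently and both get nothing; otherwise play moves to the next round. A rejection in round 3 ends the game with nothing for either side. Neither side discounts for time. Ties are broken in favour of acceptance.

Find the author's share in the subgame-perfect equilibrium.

Round 3 (the publisher proposes): rejection yields 0 for the author; the publisher offers 0 and keeps 60.
Round 2 (the author proposes): rejecting gives the publisher an expected 0.6 × 60 = 36, so the author offers 36, keeping 24.
Round 1 (the publisher proposes): rejecting gives the author an expected 0.6 × 24 = 14.4, so the publisher offers 14.4, keeping 45.6.

14.4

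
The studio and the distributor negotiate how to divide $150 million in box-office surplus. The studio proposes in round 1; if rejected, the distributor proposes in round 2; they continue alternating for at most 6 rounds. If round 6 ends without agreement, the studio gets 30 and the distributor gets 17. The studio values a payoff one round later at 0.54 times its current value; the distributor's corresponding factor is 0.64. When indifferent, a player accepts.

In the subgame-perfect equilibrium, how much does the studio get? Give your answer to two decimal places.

81.41

Round 6 (the distributor proposes): the studio gets 30 if talks fail, so the distributor offers 30 and keeps 120.
Round 5 (the studio proposes): the distributor can get 120 next round, worth 0.64 × 120 = 76.8 now. The studio offers 76.8 and keeps 150 − 76.8 = 73.2.
Round 4 (the distributor proposes): the studio can get 73.2 next round, worth 0.54 × 73.2 = 39.528 now; the distributor offers that and keeps 110.472.
Round 3 (the studio proposes): the distributor can get 110.472 next round, worth 0.64 × 110.472 = 70.70208 now, so the studio offers 70.70208, keeping 79.29792.
Round 2 (the distributor proposes): the studio can get 79.29792 next round, worth 0.54 × 79.29792 = 42.8208768 now, so the distributor offers 42.8208768, keeping 107.1791232.
Round 1 (the studio proposes): the distributor can get 107.1791232 next round, worth 0.64 × 107.1791232 = 68.594638848 now. The studio offers 68.594638848 and keeps 150 − 68.594638848 = 81.405361152.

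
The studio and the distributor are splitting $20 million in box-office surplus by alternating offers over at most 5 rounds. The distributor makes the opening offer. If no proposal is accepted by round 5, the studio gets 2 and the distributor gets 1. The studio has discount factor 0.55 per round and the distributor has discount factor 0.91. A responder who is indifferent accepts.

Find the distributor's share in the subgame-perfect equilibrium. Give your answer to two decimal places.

18.01

Round 5 (the distributor proposes): the studio gets 2 if talks fail, so the distributor offers 2 and keeps 18.
Round 4 (the studio proposes): the distributor can get 18 next round, worth 0.91 × 18 = 16.38 now; the studio offers that and keeps 3.62.
Round 3 (the distributor proposes): the studio can get 3.62 next round, worth 0.55 × 3.62 = 1.991 now. The distributor offers 1.991 and keeps 20 − 1.991 = 18.009.
Round 2 (the studio proposes): the distributor can get 18.009 next round, worth 0.91 × 18.009 = 16.38819 now. The studio offers 16.38819 and keeps 20 − 16.38819 = 3.61181.
Round 1 (the distributor proposes): the studio can get 3.61181 next round, worth 0.55 × 3.61181 = 1.9864955 now, so the distributor offers 1.9864955, keeping 18.0135045.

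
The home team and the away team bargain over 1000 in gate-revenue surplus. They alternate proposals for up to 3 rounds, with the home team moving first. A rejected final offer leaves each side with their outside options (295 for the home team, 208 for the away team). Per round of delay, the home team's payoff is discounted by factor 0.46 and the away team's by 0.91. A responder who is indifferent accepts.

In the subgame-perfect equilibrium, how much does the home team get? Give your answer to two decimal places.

Round 3 (the home team proposes): the away team gets 208 if talks fail, so the home team offers 208 and keeps 792.
Round 2 (the away team proposes): the home team can get 792 next round, worth 0.46 × 792 = 364.32 now, so the away team offers 364.32, keeping 635.68.
Round 1 (the home team proposes): the away team can get 635.68 next round, worth 0.91 × 635.68 = 578.4688 now. The home team offers 578.4688 and keeps 1000 − 578.4688 = 421.5312.

421.53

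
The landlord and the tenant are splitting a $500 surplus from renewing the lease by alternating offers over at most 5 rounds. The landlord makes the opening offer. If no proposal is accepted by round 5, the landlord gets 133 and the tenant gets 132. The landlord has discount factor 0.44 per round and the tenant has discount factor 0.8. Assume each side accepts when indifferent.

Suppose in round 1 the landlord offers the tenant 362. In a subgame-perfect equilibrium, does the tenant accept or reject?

Accept

Round 5 (the landlord proposes): the tenant gets 132 if talks fail, so the landlord offers 132 and keeps 368.
Round 4 (the tenant proposes): the landlord can get 368 next round, worth 0.44 × 368 = 161.92 now; the tenant offers that and keeps 338.08.
Round 3 (the landlord proposes): the tenant can get 338.08 next round, worth 0.8 × 338.08 = 270.464 now. The landlord offers 270.464 and keeps 500 − 270.464 = 229.536.
Round 2 (the tenant proposes): the landlord can get 229.536 next round, worth 0.44 × 229.536 = 100.99584 now. The tenant offers 100.99584 and keeps 500 − 100.99584 = 399.00416.
So by rejecting in round 1, the tenant gets 399.00416 next round, worth 0.8 × 399.00416 = 319.203328 now.
Offer 362 ≥ 319.203328, so the tenant accepts.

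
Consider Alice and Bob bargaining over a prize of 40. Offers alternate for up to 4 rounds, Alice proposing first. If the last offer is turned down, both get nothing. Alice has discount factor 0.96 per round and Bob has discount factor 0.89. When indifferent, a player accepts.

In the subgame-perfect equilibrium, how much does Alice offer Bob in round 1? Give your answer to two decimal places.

Solve by backward induction from round 4.
Round 4 (Bob proposes): rejection yields 0 for Alice; Bob offers 0 and keeps 40.
Round 3 (Alice proposes): Bob can get 40 next round, worth 0.89 × 40 = 35.6 now; Alice offers that and keeps 4.4.
Round 2 (Bob proposes): Alice can get 4.4 next round, worth 0.96 × 4.4 = 4.224 now, so Bob offers 4.224, keeping 35.776.
Round 1 (Alice proposes): Bob can get 35.776 next round, worth 0.89 × 35.776 = 31.84064 now; Alice offers that and keeps 8.15936.

31.84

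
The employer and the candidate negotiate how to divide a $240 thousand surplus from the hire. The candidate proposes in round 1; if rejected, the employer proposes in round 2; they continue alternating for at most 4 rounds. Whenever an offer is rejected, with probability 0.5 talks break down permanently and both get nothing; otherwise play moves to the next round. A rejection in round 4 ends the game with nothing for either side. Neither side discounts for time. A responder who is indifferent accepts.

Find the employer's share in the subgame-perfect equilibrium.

90

Round 4 (the employer proposes): the candidate will accept anything ≥ 0, so the employer offers 0 and keeps 240.
Round 3 (the candidate proposes): rejecting gives the employer an expected 0.5 × 240 = 120. The candidate offers 120 and keeps 240 − 120 = 120.
Round 2 (the employer proposes): rejecting gives the candidate an expected 0.5 × 120 = 60, so the employer offers 60, keeping 180.
Round 1 (the candidate proposes): rejecting gives the employer an expected 0.5 × 180 = 90; the candidate offers that and keeps 150.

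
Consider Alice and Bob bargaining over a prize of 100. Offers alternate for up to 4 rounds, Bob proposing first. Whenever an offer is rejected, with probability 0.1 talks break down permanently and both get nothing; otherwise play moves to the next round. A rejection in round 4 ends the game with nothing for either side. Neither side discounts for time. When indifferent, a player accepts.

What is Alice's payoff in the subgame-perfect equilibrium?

81.9

Round 4 (Alice proposes): Bob will accept anything ≥ 0, so Alice offers 0 and keeps 100.
Round 3 (Bob proposes): rejecting gives Alice an expected 0.9 × 100 = 90; Bob offers that and keeps 10.
Round 2 (Alice proposes): rejecting gives Bob an expected 0.9 × 10 = 9. Alice offers 9 and keeps 100 − 9 = 91.
Round 1 (Bob proposes): rejecting gives Alice an expected 0.9 × 91 = 81.9, so Bob offers 81.9, keeping 18.1.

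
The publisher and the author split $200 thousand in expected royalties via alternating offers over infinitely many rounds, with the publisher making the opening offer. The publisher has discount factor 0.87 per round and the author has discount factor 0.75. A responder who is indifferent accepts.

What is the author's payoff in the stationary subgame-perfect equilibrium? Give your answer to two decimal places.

Let x be the publisher's share when the publisher proposes and y be the author's share when the author proposes.
The author accepts iff offered ≥ 0.75·y, so x = 200 − 0.75y. Symmetrically y = 200 − 0.87x.
Substituting: x = 200 − 0.75(200 − 0.87x), giving x(1 − 0.87·0.75) = 200(1 − 0.75).
So x = 200 × 0.25 / 0.3475 ≈ 143.8849, and the author receives 200 − x ≈ 56.1151.

56.12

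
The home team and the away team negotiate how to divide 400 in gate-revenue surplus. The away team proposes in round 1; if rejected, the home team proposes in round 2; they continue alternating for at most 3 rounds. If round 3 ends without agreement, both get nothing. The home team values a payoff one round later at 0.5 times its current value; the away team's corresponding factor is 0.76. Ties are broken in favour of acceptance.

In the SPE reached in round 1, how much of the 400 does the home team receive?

48

Round 3 (the away team proposes): the home team will accept anything ≥ 0, so the away team offers 0 and keeps 400.
Round 2 (the home team proposes): the away team can get 400 next round, worth 0.76 × 400 = 304 now, so the home team offers 304, keeping 96.
Round 1 (the away team proposes): the home team can get 96 next round, worth 0.5 × 96 = 48 now; the away team offers that and keeps 352.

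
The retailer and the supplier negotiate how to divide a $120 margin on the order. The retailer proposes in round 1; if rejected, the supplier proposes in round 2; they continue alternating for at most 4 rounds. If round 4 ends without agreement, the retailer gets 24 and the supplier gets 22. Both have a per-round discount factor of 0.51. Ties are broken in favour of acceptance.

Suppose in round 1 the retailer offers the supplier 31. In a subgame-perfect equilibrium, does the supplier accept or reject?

Round 4 (the supplier proposes): the retailer gets 24 if talks fail, so the supplier offers 24 and keeps 96.
Round 3 (the retailer proposes): the supplier can get 96 next round, worth 0.51 × 96 = 48.96 now, so the retailer offers 48.96, keeping 71.04.
Round 2 (the supplier proposes): the retailer can get 71.04 next round, worth 0.51 × 71.04 = 36.2304 now, so the supplier offers 36.2304, keeping 83.7696.
So by rejecting in round 1, the supplier gets 83.7696 next round, worth 0.51 × 83.7696 = 42.722496 now.
Offer 31 < 42.722496, so the supplier rejects.

Reject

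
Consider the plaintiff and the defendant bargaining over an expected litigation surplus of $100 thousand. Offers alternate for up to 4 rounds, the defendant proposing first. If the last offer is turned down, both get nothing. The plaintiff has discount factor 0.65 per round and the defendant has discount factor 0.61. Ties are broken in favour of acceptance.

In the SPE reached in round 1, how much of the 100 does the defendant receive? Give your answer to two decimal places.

Solve by backward induction from round 4.
Round 4 (the plaintiff proposes): the defendant will accept anything ≥ 0, so the plaintiff offers 0 and keeps 100.
Round 3 (the defendant proposes): the plaintiff can get 100 next round, worth 0.65 × 100 = 65 now. The defendant offers 65 and keeps 100 − 65 = 35.
Round 2 (the plaintiff proposes): the defendant can get 35 next round, worth 0.61 × 35 = 21.35 now; the plaintiff offers that and keeps 78.65.
Round 1 (the defendant proposes): the plaintiff can get 78.65 next round, worth 0.65 × 78.65 = 51.1225 now. The defendant offers 51.1225 and keeps 100 − 51.1225 = 48.8775.

48.88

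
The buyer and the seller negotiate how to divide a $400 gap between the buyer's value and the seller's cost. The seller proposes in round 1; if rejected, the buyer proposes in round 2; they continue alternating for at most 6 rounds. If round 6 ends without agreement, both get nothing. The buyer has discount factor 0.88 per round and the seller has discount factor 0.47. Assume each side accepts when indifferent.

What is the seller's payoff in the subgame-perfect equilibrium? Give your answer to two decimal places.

Round 6 (the buyer proposes): the seller will accept anything ≥ 0, so the buyer offers 0 and keeps 400.
Round 5 (the seller proposes): the buyer can get 400 next round, worth 0.88 × 400 = 352 now; the seller offers that and keeps 48.
Round 4 (the buyer proposes): the seller can get 48 next round, worth 0.47 × 48 = 22.56 now. The buyer offers 22.56 and keeps 400 − 22.56 = 377.44.
Round 3 (the seller proposes): the buyer can get 377.44 next round, worth 0.88 × 377.44 = 332.1472 now, so the seller offers 332.1472, keeping 67.8528.
Round 2 (the buyer proposes): the seller can get 67.8528 next round, worth 0.47 × 67.8528 = 31.890816 now, so the buyer offers 31.890816, keeping 368.109184.
Round 1 (the seller proposes): the buyer can get 368.109184 next round, worth 0.88 × 368.109184 = 323.93608192 now. The seller offers 323.93608192 and keeps 400 − 323.93608192 = 76.06391808.

76.06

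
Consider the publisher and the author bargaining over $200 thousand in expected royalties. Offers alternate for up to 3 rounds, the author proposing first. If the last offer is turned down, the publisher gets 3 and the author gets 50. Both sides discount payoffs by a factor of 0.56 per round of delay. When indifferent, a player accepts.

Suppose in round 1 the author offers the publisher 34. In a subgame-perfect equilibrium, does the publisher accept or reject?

Reject

Work out the publisher's continuation value if the offer is rejected.
Round 3 (the author proposes): the publisher gets 3 if talks fail, so the author offers 3 and keeps 197.
Round 2 (the publisher proposes): the author can get 197 next round, worth 0.56 × 197 = 110.32 now; the publisher offers that and keeps 89.68.
So by rejecting in round 1, the publisher gets 89.68 next round, worth 0.56 × 89.68 = 50.2208 now.
Offer 34 < 50.2208, so the publisher rejects.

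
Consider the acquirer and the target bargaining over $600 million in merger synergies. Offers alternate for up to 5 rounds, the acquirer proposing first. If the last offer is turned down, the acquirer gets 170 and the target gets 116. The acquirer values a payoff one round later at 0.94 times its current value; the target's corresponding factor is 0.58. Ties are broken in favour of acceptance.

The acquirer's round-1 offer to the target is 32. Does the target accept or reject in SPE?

Reject

Work out the target's continuation value if the offer is rejected.
Round 5 (the acquirer proposes): the target gets 116 if talks fail, so the acquirer offers 116 and keeps 484.
Round 4 (the target proposes): the acquirer can get 484 next round, worth 0.94 × 484 = 454.96 now; the target offers that and keeps 145.04.
Round 3 (the acquirer proposes): the target can get 145.04 next round, worth 0.58 × 145.04 = 84.1232 now, so the acquirer offers 84.1232, keeping 515.8768.
Round 2 (the target proposes): the acquirer can get 515.8768 next round, worth 0.94 × 515.8768 = 484.924192 now, so the target offers 484.924192, keeping 115.075808.
So by rejecting in round 1, the target gets 115.075808 next round, worth 0.58 × 115.075808 = 66.74396864 now.
Offer 32 < 66.74396864, so the target rejects.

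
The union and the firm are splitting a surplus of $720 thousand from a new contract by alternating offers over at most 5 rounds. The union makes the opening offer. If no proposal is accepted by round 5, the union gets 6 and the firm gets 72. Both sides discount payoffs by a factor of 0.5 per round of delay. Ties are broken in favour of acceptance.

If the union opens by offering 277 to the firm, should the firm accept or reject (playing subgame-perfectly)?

Round 5 (the union proposes): the firm gets 72 if talks fail, so the union offers 72 and keeps 648.
Round 4 (the firm proposes): the union can get 648 next round, worth 0.5 × 648 = 324 now; the firm offers that and keeps 396.
Round 3 (the union proposes): the firm can get 396 next round, worth 0.5 × 396 = 198 now, so the union offers 198, keeping 522.
Round 2 (the firm proposes): the union can get 522 next round, worth 0.5 × 522 = 261 now; the firm offers that and keeps 459.
So by rejecting in round 1, the firm gets 459 next round, worth 0.5 × 459 = 229.5 now.
Offer 277 ≥ 229.5, so the firm accepts.

Accept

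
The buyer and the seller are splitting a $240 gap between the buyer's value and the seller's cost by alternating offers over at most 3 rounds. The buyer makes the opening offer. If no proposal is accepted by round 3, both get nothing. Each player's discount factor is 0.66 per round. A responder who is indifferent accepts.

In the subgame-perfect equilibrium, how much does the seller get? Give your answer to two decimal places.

Round 3 (the buyer proposes): the seller will accept anything ≥ 0, so the buyer offers 0 and keeps 240.
Round 2 (the seller proposes): the buyer can get 240 next round, worth 0.66 × 240 = 158.4 now. The seller offers 158.4 and keeps 240 − 158.4 = 81.6.
Round 1 (the buyer proposes): the seller can get 81.6 next round, worth 0.66 × 81.6 = 53.856 now; the buyer offers that and keeps 186.144.

53.86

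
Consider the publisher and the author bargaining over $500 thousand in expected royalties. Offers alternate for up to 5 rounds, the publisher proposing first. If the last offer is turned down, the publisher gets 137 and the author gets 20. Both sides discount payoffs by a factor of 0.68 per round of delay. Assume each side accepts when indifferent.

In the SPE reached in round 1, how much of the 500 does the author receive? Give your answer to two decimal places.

163.39

Round 5 (the publisher proposes): the author gets 20 if talks fail, so the publisher offers 20 and keeps 480.
Round 4 (the author proposes): the publisher can get 480 next round, worth 0.68 × 480 = 326.4 now, so the author offers 326.4, keeping 173.6.
Round 3 (the publisher proposes): the author can get 173.6 next round, worth 0.68 × 173.6 = 118.048 now; the publisher offers that and keeps 381.952.
Round 2 (the author proposes): the publisher can get 381.952 next round, worth 0.68 × 381.952 = 259.72736 now. The author offers 259.72736 and keeps 500 − 259.72736 = 240.27264.
Round 1 (the publisher proposes): the author can get 240.27264 next round, worth 0.68 × 240.27264 = 163.3853952 now; the publisher offers that and keeps 336.6146048.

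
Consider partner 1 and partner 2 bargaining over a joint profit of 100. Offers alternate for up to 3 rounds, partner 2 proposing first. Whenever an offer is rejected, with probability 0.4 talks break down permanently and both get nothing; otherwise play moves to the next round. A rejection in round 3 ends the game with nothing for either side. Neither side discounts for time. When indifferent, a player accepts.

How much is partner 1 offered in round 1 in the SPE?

By backward induction:
Round 3 (partner 2 proposes): rejection yields 0 for partner 1; partner 2 offers 0 and keeps 100.
Round 2 (partner 1 proposes): rejecting gives partner 2 an expected 0.6 × 100 = 60, so partner 1 offers 60, keeping 40.
Round 1 (partner 2 proposes): rejecting gives partner 1 an expected 0.6 × 40 = 24; partner 2 offers that and keeps 76.

24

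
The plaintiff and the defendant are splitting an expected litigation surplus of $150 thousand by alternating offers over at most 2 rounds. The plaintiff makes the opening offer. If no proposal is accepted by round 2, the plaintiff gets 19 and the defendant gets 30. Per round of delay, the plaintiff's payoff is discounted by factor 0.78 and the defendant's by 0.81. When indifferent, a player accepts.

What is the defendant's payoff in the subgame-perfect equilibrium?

Round 2 (the defendant proposes): the plaintiff gets 19 if talks fail, so the defendant offers 19 and keeps 131.
Round 1 (the plaintiff proposes): the defendant can get 131 next round, worth 0.81 × 131 = 106.11 now. The plaintiff offers 106.11 and keeps 150 − 106.11 = 43.89.

106.11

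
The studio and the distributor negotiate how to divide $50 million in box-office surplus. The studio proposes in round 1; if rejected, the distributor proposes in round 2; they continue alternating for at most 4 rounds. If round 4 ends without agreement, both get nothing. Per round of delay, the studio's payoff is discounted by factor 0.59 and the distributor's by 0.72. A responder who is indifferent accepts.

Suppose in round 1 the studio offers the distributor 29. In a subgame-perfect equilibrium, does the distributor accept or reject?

Work out the distributor's continuation value if the offer is rejected.
Round 4 (the distributor proposes): the studio will accept anything ≥ 0, so the distributor offers 0 and keeps 50.
Round 3 (the studio proposes): the distributor can get 50 next round, worth 0.72 × 50 = 36 now. The studio offers 36 and keeps 50 − 36 = 14.
Round 2 (the distributor proposes): the studio can get 14 next round, worth 0.59 × 14 = 8.26 now; the distributor offers that and keeps 41.74.
So by rejecting in round 1, the distributor gets 41.74 next round, worth 0.72 × 41.74 = 30.0528 now.
Offer 29 < 30.0528, so the distributor rejects.

Reject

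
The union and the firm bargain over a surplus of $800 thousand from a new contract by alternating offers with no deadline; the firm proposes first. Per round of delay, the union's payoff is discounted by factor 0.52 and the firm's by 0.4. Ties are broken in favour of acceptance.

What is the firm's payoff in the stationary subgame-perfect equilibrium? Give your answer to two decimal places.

When the firm proposes, the union accepts any offer worth at least 0.52 times what the union would get by proposing next round; and vice versa.
This gives x = 800 − 0.52y and y = 800 − 0.4x, where x and y are each side's share when it proposes.
Hence (1 − 0.52·0.4)x = 800(1 − 0.52), i.e. 0.792·x = 384.
x ≈ 484.8485; the union's share is 800 − x ≈ 315.1515.

484.85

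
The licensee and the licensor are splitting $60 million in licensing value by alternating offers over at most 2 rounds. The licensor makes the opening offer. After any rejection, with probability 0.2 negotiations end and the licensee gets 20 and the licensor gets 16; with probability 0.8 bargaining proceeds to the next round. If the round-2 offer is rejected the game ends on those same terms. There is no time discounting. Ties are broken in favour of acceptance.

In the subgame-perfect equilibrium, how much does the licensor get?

Round 2 (the licensee proposes): the licensor gets 16 if talks fail, so the licensee offers 16 and keeps 44.
Round 1 (the licensor proposes): rejecting gives the licensee an expected 0.8 × 44 + 0.2 × 20 = 39.2, so the licensor offers 39.2, keeping 20.8.

20.8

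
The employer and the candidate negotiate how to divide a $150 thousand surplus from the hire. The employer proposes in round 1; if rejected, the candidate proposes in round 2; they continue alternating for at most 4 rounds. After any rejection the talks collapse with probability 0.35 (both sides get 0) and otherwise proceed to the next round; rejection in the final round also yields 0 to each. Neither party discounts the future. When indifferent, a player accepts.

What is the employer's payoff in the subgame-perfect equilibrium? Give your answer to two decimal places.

Round 4 (the candidate proposes): the employer will accept anything ≥ 0, so the candidate offers 0 and keeps 150.
Round 3 (the employer proposes): rejecting gives the candidate an expected 0.65 × 150 = 97.5, so the employer offers 97.5, keeping 52.5.
Round 2 (the candidate proposes): rejecting gives the employer an expected 0.65 × 52.5 = 34.125, so the candidate offers 34.125, keeping 115.875.
Round 1 (the employer proposes): rejecting gives the candidate an expected 0.65 × 115.875 = 75.31875, so the employer offers 75.31875, keeping 74.68125.

74.68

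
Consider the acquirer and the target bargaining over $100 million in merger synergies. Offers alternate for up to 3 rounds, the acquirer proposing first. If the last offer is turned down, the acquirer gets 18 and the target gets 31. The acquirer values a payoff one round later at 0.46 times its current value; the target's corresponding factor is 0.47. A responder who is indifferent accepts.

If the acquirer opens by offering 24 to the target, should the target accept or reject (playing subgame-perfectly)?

Round 3 (the acquirer proposes): the target gets 31 if talks fail, so the acquirer offers 31 and keeps 69.
Round 2 (the target proposes): the acquirer can get 69 next round, worth 0.46 × 69 = 31.74 now, so the target offers 31.74, keeping 68.26.
So by rejecting in round 1, the target gets 68.26 next round, worth 0.47 × 68.26 = 32.0822 now.
Offer 24 < 32.0822, so the target rejects.

Reject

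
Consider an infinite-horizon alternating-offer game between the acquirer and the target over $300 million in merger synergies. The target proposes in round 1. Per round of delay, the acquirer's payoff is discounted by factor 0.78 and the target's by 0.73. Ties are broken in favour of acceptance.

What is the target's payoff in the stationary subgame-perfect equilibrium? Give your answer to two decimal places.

153.27

When the target proposes, the acquirer accepts any offer worth at least 0.78 times what the acquirer would get by proposing next round; and vice versa.
This gives x = 300 − 0.78y and y = 300 − 0.73x, where x and y are each side's share when it proposes.
Hence (1 − 0.78·0.73)x = 300(1 − 0.78), i.e. 0.4306·x = 66.
x ≈ 153.2745; the acquirer's share is 300 − x ≈ 146.7255.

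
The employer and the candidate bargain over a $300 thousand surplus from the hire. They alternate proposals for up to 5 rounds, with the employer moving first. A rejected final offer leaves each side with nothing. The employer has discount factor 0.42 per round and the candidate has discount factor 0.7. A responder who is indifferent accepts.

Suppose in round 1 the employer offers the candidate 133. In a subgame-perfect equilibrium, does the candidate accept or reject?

Round 5 (the employer proposes): rejection yields 0 for the candidate; the employer offers 0 and keeps 300.
Round 4 (the candidate proposes): the employer can get 300 next round, worth 0.42 × 300 = 126 now. The candidate offers 126 and keeps 300 − 126 = 174.
Round 3 (the employer proposes): the candidate can get 174 next round, worth 0.7 × 174 = 121.8 now, so the employer offers 121.8, keeping 178.2.
Round 2 (the candidate proposes): the employer can get 178.2 next round, worth 0.42 × 178.2 = 74.844 now, so the candidate offers 74.844, keeping 225.156.
So by rejecting in round 1, the candidate gets 225.156 next round, worth 0.7 × 225.156 = 157.6092 now.
Offer 133 < 157.6092, so the candidate rejects.

Reject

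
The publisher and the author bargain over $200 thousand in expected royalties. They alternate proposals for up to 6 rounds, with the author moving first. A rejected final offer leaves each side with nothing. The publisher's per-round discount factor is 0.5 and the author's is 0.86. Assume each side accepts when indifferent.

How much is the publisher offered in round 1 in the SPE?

Work backward from the last round.
Round 6 (the publisher proposes): rejection yields 0 for the author; the publisher offers 0 and keeps 200.
Round 5 (the author proposes): the publisher can get 200 next round, worth 0.5 × 200 = 100 now. The author offers 100 and keeps 200 − 100 = 100.
Round 4 (the publisher proposes): the author can get 100 next round, worth 0.86 × 100 = 86 now. The publisher offers 86 and keeps 200 − 86 = 114.
Round 3 (the author proposes): the publisher can get 114 next round, worth 0.5 × 114 = 57 now; the author offers that and keeps 143.
Round 2 (the publisher proposes): the author can get 143 next round, worth 0.86 × 143 = 122.98 now, so the publisher offers 122.98, keeping 77.02.
Round 1 (the author proposes): the publisher can get 77.02 next round, worth 0.5 × 77.02 = 38.51 now. The author offers 38.51 and keeps 200 − 38.51 = 161.49.

38.51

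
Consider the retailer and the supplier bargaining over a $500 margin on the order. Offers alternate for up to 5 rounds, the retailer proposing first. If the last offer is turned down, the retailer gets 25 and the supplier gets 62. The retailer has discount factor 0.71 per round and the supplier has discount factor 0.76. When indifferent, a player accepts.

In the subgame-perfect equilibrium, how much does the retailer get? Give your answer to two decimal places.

312.28

Round 5 (the retailer proposes): the supplier gets 62 if talks fail, so the retailer offers 62 and keeps 438.
Round 4 (the supplier proposes): the retailer can get 438 next round, worth 0.71 × 438 = 310.98 now. The supplier offers 310.98 and keeps 500 − 310.98 = 189.02.
Round 3 (the retailer proposes): the supplier can get 189.02 next round, worth 0.76 × 189.02 = 143.6552 now, so the retailer offers 143.6552, keeping 356.3448.
Round 2 (the supplier proposes): the retailer can get 356.3448 next round, worth 0.71 × 356.3448 = 253.004808 now; the supplier offers that and keeps 246.995192.
Round 1 (the retailer proposes): the supplier can get 246.995192 next round, worth 0.76 × 246.995192 = 187.71634592 now; the retailer offers that and keeps 312.28365408.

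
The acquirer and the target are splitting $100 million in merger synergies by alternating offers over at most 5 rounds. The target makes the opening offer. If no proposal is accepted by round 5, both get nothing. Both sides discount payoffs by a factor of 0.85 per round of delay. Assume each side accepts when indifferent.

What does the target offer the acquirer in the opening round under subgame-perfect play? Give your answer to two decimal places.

Round 5 (the target proposes): rejection yields 0 for the acquirer; the target offers 0 and keeps 100.
Round 4 (the acquirer proposes): the target can get 100 next round, worth 0.85 × 100 = 85 now; the acquirer offers that and keeps 15.
Round 3 (the target proposes): the acquirer can get 15 next round, worth 0.85 × 15 = 12.75 now, so the target offers 12.75, keeping 87.25.
Round 2 (the acquirer proposes): the target can get 87.25 next round, worth 0.85 × 87.25 = 74.1625 now. The acquirer offers 74.1625 and keeps 100 − 74.1625 = 25.8375.
Round 1 (the target proposes): the acquirer can get 25.8375 next round, worth 0.85 × 25.8375 = 21.961875 now. The target offers 21.961875 and keeps 100 − 21.961875 = 78.038125.

21.96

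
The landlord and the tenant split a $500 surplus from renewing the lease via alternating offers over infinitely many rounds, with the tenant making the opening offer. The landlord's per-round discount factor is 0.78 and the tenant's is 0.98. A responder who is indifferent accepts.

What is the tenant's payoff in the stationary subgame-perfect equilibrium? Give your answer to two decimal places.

466.89

When the tenant proposes, the landlord accepts any offer worth at least 0.78 times what the landlord would get by proposing next round; and vice versa.
This gives x = 500 − 0.78y and y = 500 − 0.98x, where x and y are each side's share when it proposes.
Hence (1 − 0.78·0.98)x = 500(1 − 0.78), i.e. 0.2356·x = 110.
x ≈ 466.8930; the landlord's share is 500 − x ≈ 33.1070.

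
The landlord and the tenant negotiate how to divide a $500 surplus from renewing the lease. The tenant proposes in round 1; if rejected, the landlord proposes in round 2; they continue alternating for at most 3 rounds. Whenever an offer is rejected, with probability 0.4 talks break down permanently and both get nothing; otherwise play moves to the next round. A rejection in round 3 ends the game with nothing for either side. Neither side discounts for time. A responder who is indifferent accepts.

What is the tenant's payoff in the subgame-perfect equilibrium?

380

Round 3 (the tenant proposes): rejection yields 0 for the landlord; the tenant offers 0 and keeps 500.
Round 2 (the landlord proposes): rejecting gives the tenant an expected 0.6 × 500 = 300; the landlord offers that and keeps 200.
Round 1 (the tenant proposes): rejecting gives the landlord an expected 0.6 × 200 = 120. The tenant offers 120 and keeps 500 − 120 = 380.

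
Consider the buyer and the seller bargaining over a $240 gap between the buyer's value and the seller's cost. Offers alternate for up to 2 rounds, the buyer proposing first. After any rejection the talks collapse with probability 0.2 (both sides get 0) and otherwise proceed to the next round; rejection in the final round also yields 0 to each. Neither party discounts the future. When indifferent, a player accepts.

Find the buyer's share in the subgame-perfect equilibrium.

48

Round 2 (the seller proposes): the buyer will accept anything ≥ 0, so the seller offers 0 and keeps 240.
Round 1 (the buyer proposes): rejecting gives the seller an expected 0.8 × 240 = 192. The buyer offers 192 and keeps 240 − 192 = 48.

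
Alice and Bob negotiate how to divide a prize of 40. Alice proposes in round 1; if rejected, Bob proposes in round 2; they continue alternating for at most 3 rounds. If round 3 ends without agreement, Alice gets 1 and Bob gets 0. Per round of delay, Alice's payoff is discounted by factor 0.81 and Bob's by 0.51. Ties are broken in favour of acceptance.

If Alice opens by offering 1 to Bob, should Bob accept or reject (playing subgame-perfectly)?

Work out Bob's continuation value if the offer is rejected.
Round 3 (Alice proposes): rejection yields 0 for Bob; Alice offers 0 and keeps 40.
Round 2 (Bob proposes): Alice can get 40 next round, worth 0.81 × 40 = 32.4 now, so Bob offers 32.4, keeping 7.6.
So by rejecting in round 1, Bob gets 7.6 next round, worth 0.51 × 7.6 = 3.876 now.
Offer 1 < 3.876, so Bob rejects.

Reject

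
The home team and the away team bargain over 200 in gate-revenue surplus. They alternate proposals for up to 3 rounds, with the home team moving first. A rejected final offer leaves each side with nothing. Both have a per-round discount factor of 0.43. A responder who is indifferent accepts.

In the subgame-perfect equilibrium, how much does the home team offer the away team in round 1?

Round 3 (the home team proposes): rejection yields 0 for the away team; the home team offers 0 and keeps 200.
Round 2 (the away team proposes): the home team can get 200 next round, worth 0.43 × 200 = 86 now, so the away team offers 86, keeping 114.
Round 1 (the home team proposes): the away team can get 114 next round, worth 0.43 × 114 = 49.02 now, so the home team offers 49.02, keeping 150.98.

49.02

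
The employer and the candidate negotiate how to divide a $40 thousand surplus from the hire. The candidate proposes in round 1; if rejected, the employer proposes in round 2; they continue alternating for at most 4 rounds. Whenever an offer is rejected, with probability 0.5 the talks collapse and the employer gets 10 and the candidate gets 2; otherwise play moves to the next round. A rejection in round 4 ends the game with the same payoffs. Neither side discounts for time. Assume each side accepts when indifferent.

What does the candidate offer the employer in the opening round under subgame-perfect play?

20.5

Round 4 (the employer proposes): the candidate gets 2 if talks fail, so the employer offers 2 and keeps 38.
Round 3 (the candidate proposes): rejecting gives the employer an expected 0.5 × 38 + 0.5 × 10 = 24; the candidate offers that and keeps 16.
Round 2 (the employer proposes): rejecting gives the candidate an expected 0.5 × 16 + 0.5 × 2 = 9, so the employer offers 9, keeping 31.
Round 1 (the candidate proposes): rejecting gives the employer an expected 0.5 × 31 + 0.5 × 10 = 20.5, so the candidate offers 20.5, keeping 19.5.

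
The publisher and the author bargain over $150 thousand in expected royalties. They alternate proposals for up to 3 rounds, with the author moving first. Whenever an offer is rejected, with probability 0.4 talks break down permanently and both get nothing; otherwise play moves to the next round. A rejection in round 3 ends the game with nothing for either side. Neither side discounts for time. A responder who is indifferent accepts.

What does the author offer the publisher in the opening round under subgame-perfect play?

By backward induction:
Round 3 (the author proposes): the publisher will accept anything ≥ 0, so the author offers 0 and keeps 150.
Round 2 (the publisher proposes): rejecting gives the author an expected 0.6 × 150 = 90; the publisher offers that and keeps 60.
Round 1 (the author proposes): rejecting gives the publisher an expected 0.6 × 60 = 36, so the author offers 36, keeping 114.

36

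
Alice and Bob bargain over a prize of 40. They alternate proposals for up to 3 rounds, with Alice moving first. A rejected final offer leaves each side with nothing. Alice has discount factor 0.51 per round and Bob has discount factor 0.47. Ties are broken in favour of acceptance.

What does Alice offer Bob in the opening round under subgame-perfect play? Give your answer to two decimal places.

9.21

Round 3 (Alice proposes): Bob will accept anything ≥ 0, so Alice offers 0 and keeps 40.
Round 2 (Bob proposes): Alice can get 40 next round, worth 0.51 × 40 = 20.4 now; Bob offers that and keeps 19.6.
Round 1 (Alice proposes): Bob can get 19.6 next round, worth 0.47 × 19.6 = 9.212 now, so Alice offers 9.212, keeping 30.788.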